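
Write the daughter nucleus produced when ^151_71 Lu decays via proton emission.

Proton emission: mass number changes by -1, atomic number by -1.
A: 151 − 1 = 150; Z: 71 − 1 = 70.
Z = 70 is ytterbium, so the daughter is ^150_70 Yb.

Yb-150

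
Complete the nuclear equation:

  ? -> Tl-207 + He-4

Conserve mass number: A = 207 + 4, so A = 211.
Conserve atomic number: Z = 81 + 2, so Z = 83.
Z = 83 is bismuth, so the species is Bi-211.

Bi-211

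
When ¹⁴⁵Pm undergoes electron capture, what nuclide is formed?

Electron capture: mass number changes by +0, atomic number by -1.
A: 145 = 145; Z: 61 − 1 = 60.
Z = 60 is neodymium, so the daughter is ¹⁴⁵Nd.

Nd-145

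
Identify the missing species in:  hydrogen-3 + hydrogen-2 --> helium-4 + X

neutron

Conserve mass number: 3 + 2 = 4 + A, so A = 1.
Conserve atomic number: 1 + 1 = 2 + Z, so Z = 0.
A = 1 and Z = 0 is neutron — a neutron.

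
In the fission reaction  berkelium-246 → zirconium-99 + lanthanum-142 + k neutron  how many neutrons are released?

Conserve mass number: 246 = 99 + 142 + k, so k = 246 − 241 = 5.
Check atomic number: 97 = 40 + 57 + 0 = 97. ✓

5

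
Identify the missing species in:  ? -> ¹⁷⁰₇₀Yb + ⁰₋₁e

Conserve mass number: A = 170 + 0, so A = 170.
Conserve atomic number: Z = 70 − 1, so Z = 69.
Z = 69 is thulium, so the species is ¹⁷⁰₆₉Tm.

Tm-170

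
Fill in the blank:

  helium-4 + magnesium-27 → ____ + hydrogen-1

Conserve mass number: 4 + 27 = A + 1, so A = 30.
Conserve atomic number: 2 + 12 = Z + 1, so Z = 13.
Z = 13 is aluminium, so the species is aluminium-30.

Al-30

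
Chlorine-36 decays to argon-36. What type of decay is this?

beta-minus decay

ΔA = 36 − 36 = 0; ΔZ = 18 − 17 = +1.
A is unchanged and Z rises by 1 — a neutron has become a proton (β⁻ decay).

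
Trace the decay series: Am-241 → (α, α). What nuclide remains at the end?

Start: (A, Z) = (241, 95).
After α: (237, 93).
After α: (233, 91).
Z = 91 is protactinium.

Pa-233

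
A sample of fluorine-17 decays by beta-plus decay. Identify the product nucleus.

O-17

Beta-plus decay: mass number changes by +0, atomic number by -1.
A: 17 = 17; Z: 9 − 1 = 8.
Z = 8 is oxygen, so the daughter is oxygen-17.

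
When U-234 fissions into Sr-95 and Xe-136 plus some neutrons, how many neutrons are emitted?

3

Conserve mass number: 234 = 95 + 136 + k, so k = 234 − 231 = 3.
Check atomic number: 92 = 38 + 54 + 0 = 92. ✓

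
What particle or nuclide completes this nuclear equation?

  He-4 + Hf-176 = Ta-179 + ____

Conserve mass number: 4 + 176 = 179 + A, so A = 1.
Conserve atomic number: 2 + 72 = 73 + Z, so Z = 1.
A = 1 and Z = 1 is H-1 — a proton.

proton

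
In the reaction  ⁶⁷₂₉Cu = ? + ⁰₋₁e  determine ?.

Conserve mass number: 67 = A + 0, so A = 67.
Conserve atomic number: 29 = Z − 1, so Z = 30.
Z = 30 is zinc, so the species is ⁶⁷₃₀Zn.

Zn-67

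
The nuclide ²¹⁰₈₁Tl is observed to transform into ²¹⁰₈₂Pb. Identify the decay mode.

ΔA = 210 − 210 = 0; ΔZ = 82 − 81 = +1.
A is unchanged and Z rises by 1 — a neutron has become a proton (β⁻ decay).

beta-minus decay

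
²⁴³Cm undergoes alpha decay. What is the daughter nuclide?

Pu-239

Alpha decay: mass number changes by -4, atomic number by -2.
A: 243 − 4 = 239; Z: 96 − 2 = 94.
Z = 94 is plutonium, so the daughter is ²³⁹Pu.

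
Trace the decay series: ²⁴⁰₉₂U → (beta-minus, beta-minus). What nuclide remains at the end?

Start: (A, Z) = (240, 92).
After β⁻: (240, 93).
After β⁻: (240, 94).
Z = 94 is plutonium.

Pu-240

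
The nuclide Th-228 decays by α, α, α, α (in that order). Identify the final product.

Start: (A, Z) = (228, 90).
After α: (224, 88).
After α: (220, 86).
After α: (216, 84).
After α: (212, 82).
Z = 82 is lead.

Pb-212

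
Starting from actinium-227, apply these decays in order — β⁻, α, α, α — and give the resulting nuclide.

Start: (A, Z) = (227, 89).
After β⁻: (227, 90).
After α: (223, 88).
After α: (219, 86).
After α: (215, 84).
Z = 84 is polonium.

Po-215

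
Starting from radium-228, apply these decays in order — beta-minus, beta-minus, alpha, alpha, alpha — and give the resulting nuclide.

Po-216

Start: (A, Z) = (228, 88).
After β⁻: (228, 89).
After β⁻: (228, 90).
After α: (224, 88).
After α: (220, 86).
After α: (216, 84).
Z = 84 is polonium.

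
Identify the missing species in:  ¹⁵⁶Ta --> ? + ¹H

Conserve mass number: 156 = A + 1, so A = 155.
Conserve atomic number: 73 = Z + 1, so Z = 72.
Z = 72 is hafnium, so the species is ¹⁵⁵Hf.

Hf-155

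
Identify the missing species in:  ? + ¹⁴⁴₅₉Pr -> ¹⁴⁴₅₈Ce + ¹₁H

neutron

Conserve mass number: A + 144 = 144 + 1, so A = 1.
Conserve atomic number: Z + 59 = 58 + 1, so Z = 0.
A = 1 and Z = 0 is ¹₀n — a neutron.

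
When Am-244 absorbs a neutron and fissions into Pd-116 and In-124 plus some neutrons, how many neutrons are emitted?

5

Conserve mass number: 245 = 116 + 124 + k, so k = 245 − 240 = 5.
Check atomic number: 95 = 46 + 49 + 0 = 95. ✓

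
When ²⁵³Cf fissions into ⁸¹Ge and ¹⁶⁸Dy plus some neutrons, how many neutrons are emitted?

Conserve mass number: 253 = 81 + 168 + k, so k = 253 − 249 = 4.
Check atomic number: 98 = 32 + 66 + 0 = 98. ✓

4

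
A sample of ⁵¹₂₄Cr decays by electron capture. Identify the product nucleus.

V-51

Electron capture: mass number changes by +0, atomic number by -1.
A: 51 = 51; Z: 24 − 1 = 23.
Z = 23 is vanadium, so the daughter is ⁵¹₂₃V.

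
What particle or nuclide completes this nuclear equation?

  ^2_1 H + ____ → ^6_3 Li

alpha particle

Conserve mass number: 2 + A = 6, so A = 4.
Conserve atomic number: 1 + Z = 3, so Z = 2.
A = 4 and Z = 2 is ^4_2 He — an alpha particle.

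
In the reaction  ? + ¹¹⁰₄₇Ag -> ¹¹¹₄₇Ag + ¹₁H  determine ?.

Conserve mass number: A + 110 = 111 + 1, so A = 2.
Conserve atomic number: Z + 47 = 47 + 1, so Z = 1.
A = 2 and Z = 1 is ²₁H — a deuteron.

deuteron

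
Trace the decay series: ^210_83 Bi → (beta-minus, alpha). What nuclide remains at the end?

Pb-206

Start: (A, Z) = (210, 83).
After β⁻: (210, 84).
After α: (206, 82).
Z = 82 is lead.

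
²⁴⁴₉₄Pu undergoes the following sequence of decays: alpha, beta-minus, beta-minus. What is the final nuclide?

Start: (A, Z) = (244, 94).
After α: (240, 92).
After β⁻: (240, 93).
After β⁻: (240, 94).
Z = 94 is plutonium.

Pu-240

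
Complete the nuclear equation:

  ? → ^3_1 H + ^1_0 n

Conserve mass number: A = 3 + 1, so A = 4.
Conserve atomic number: Z = 1 + 0, so Z = 1.
Z = 1 is hydrogen, so the species is ^4_1 H.

H-4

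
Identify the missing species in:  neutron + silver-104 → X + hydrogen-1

Conserve mass number: 1 + 104 = A + 1, so A = 104.
Conserve atomic number: 0 + 47 = Z + 1, so Z = 46.
Z = 46 is palladium, so the species is palladium-104.

Pd-104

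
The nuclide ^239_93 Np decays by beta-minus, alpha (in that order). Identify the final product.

U-235

Start: (A, Z) = (239, 93).
After β⁻: (239, 94).
After α: (235, 92).
Z = 92 is uranium.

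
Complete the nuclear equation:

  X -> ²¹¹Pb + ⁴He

Conserve mass number: A = 211 + 4, so A = 215.
Conserve atomic number: Z = 82 + 2, so Z = 84.
Z = 84 is polonium, so the species is ²¹⁵Po.

Po-215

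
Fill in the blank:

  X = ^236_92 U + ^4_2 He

Pu-240

Conserve mass number: A = 236 + 4, so A = 240.
Conserve atomic number: Z = 92 + 2, so Z = 94.
Z = 94 is plutonium, so the species is ^240_94 Pu.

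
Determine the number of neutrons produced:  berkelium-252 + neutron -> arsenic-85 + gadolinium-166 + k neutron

Conserve mass number: 253 = 85 + 166 + k, so k = 253 − 251 = 2.
Check atomic number: 97 = 33 + 64 + 0 = 97. ✓

2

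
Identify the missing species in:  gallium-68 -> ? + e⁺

Zn-68

Conserve mass number: 68 = A + 0, so A = 68.
Conserve atomic number: 31 = Z + 1, so Z = 30.
Z = 30 is zinc, so the species is zinc-68.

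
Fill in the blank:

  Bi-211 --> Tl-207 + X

Conserve mass number: 211 = 207 + A, so A = 4.
Conserve atomic number: 83 = 81 + Z, so Z = 2.
A = 4 and Z = 2 is He-4 — an alpha particle.

alpha particle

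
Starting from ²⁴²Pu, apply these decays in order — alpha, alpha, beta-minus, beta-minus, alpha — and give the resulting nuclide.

Start: (A, Z) = (242, 94).
After α: (238, 92).
After α: (234, 90).
After β⁻: (234, 91).
After β⁻: (234, 92).
After α: (230, 90).
Z = 90 is thorium.

Th-230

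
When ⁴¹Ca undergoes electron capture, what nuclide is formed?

Electron capture: mass number changes by +0, atomic number by -1.
A: 41 = 41; Z: 20 − 1 = 19.
Z = 19 is potassium, so the daughter is ⁴¹K.

K-41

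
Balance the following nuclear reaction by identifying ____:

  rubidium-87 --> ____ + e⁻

Conserve mass number: 87 = A + 0, so A = 87.
Conserve atomic number: 37 = Z − 1, so Z = 38.
Z = 38 is strontium, so the species is strontium-87.

Sr-87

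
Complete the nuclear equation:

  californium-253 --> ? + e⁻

Es-253

Conserve mass number: 253 = A + 0, so A = 253.
Conserve atomic number: 98 = Z − 1, so Z = 99.
Z = 99 is einsteinium, so the species is einsteinium-253.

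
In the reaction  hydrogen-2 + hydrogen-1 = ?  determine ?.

Conserve mass number: 2 + 1 = A, so A = 3.
Conserve atomic number: 1 + 1 = Z, so Z = 2.
Z = 2 is helium, so the species is helium-3.

He-3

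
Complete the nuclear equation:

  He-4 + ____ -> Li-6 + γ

Conserve mass number: 4 + A = 6 + 0, so A = 2.
Conserve atomic number: 2 + Z = 3 + 0, so Z = 1.
A = 2 and Z = 1 is H-2 — a deuteron.

deuteron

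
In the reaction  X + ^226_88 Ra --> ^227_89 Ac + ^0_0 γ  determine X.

proton

Conserve mass number: A + 226 = 227 + 0, so A = 1.
Conserve atomic number: Z + 88 = 89 + 0, so Z = 1.
A = 1 and Z = 1 is ^1_1 H — a proton.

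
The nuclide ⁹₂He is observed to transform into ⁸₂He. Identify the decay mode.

ΔA = 8 − 9 = -1; ΔZ = 2 − 2 = +0.
A drops by 1 with Z unchanged — a neutron was emitted.

neutron emission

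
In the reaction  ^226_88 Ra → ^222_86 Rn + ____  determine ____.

alpha particle

Conserve mass number: 226 = 222 + A, so A = 4.
Conserve atomic number: 88 = 86 + Z, so Z = 2.
A = 4 and Z = 2 is ^4_2 He — an alpha particle.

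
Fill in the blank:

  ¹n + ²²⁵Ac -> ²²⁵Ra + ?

proton

Conserve mass number: 1 + 225 = 225 + A, so A = 1.
Conserve atomic number: 0 + 89 = 88 + Z, so Z = 1.
A = 1 and Z = 1 is ¹H — a proton.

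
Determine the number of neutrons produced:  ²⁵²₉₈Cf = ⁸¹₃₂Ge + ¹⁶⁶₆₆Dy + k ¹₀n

5

Conserve mass number: 252 = 81 + 166 + k, so k = 252 − 247 = 5.
Check atomic number: 98 = 32 + 66 + 0 = 98. ✓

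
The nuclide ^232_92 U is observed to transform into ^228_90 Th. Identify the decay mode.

alpha decay

ΔA = 228 − 232 = -4; ΔZ = 90 − 92 = -2.
A drops by 4 and Z drops by 2 — the signature of alpha emission.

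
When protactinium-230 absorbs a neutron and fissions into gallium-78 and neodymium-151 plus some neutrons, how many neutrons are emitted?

2

Conserve mass number: 231 = 78 + 151 + k, so k = 231 − 229 = 2.
Check atomic number: 91 = 31 + 60 + 0 = 91. ✓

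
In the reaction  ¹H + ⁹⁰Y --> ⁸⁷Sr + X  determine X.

Conserve mass number: 1 + 90 = 87 + A, so A = 4.
Conserve atomic number: 1 + 39 = 38 + Z, so Z = 2.
A = 4 and Z = 2 is ⁴He — an alpha particle.

alpha particle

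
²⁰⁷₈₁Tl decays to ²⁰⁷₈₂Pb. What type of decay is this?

ΔA = 207 − 207 = 0; ΔZ = 82 − 81 = +1.
A is unchanged and Z rises by 1 — a neutron has become a proton (β⁻ decay).

beta-minus decay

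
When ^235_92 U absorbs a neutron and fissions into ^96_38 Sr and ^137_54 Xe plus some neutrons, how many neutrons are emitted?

3

Conserve mass number: 236 = 96 + 137 + k, so k = 236 − 233 = 3.
Check atomic number: 92 = 38 + 54 + 0 = 92. ✓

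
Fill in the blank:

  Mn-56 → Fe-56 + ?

beta-minus particle

Conserve mass number: 56 = 56 + A, so A = 0.
Conserve atomic number: 25 = 26 + Z, so Z = -1.
A = 0 and Z = -1 is e⁻ — a beta-minus particle.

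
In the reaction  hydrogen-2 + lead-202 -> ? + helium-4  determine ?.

Conserve mass number: 2 + 202 = A + 4, so A = 200.
Conserve atomic number: 1 + 82 = Z + 2, so Z = 81.
Z = 81 is thallium, so the species is thallium-200.

Tl-200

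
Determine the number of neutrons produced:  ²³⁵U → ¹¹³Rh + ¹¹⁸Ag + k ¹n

4

Conserve mass number: 235 = 113 + 118 + k, so k = 235 − 231 = 4.
Check atomic number: 92 = 45 + 47 + 0 = 92. ✓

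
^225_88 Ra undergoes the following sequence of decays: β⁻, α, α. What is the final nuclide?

Start: (A, Z) = (225, 88).
After β⁻: (225, 89).
After α: (221, 87).
After α: (217, 85).
Z = 85 is astatine.

At-217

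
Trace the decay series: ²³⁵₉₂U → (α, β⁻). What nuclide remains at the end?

Start: (A, Z) = (235, 92).
After α: (231, 90).
After β⁻: (231, 91).
Z = 91 is protactinium.

Pa-231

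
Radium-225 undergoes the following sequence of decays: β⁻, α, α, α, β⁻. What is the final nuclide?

Start: (A, Z) = (225, 88).
After β⁻: (225, 89).
After α: (221, 87).
After α: (217, 85).
After α: (213, 83).
After β⁻: (213, 84).
Z = 84 is polonium.

Po-213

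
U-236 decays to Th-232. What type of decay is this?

ΔA = 232 − 236 = -4; ΔZ = 90 − 92 = -2.
A drops by 4 and Z drops by 2 — the signature of alpha emission.

alpha decay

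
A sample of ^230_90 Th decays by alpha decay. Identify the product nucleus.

Ra-226

Alpha decay: mass number changes by -4, atomic number by -2.
A: 230 − 4 = 226; Z: 90 − 2 = 88.
Z = 88 is radium, so the daughter is ^226_88 Ra.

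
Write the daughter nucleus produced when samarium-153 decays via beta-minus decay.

Eu-153

Beta-minus decay: mass number changes by +0, atomic number by +1.
A: 153 = 153; Z: 62 + 1 = 63.
Z = 63 is europium, so the daughter is europium-153.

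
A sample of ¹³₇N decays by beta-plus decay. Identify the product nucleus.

C-13

Beta-plus decay: mass number changes by +0, atomic number by -1.
A: 13 = 13; Z: 7 − 1 = 6.
Z = 6 is carbon, so the daughter is ¹³₆C.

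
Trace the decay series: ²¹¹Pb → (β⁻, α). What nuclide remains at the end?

Start: (A, Z) = (211, 82).
After β⁻: (211, 83).
After α: (207, 81).
Z = 81 is thallium.

Tl-207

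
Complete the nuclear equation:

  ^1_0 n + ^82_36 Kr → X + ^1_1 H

Br-82

Conserve mass number: 1 + 82 = A + 1, so A = 82.
Conserve atomic number: 0 + 36 = Z + 1, so Z = 35.
Z = 35 is bromine, so the species is ^82_35 Br.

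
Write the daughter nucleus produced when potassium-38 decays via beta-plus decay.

Beta-plus decay: mass number changes by +0, atomic number by -1.
A: 38 = 38; Z: 19 − 1 = 18.
Z = 18 is argon, so the daughter is argon-38.

Ar-38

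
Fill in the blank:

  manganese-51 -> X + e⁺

Cr-51

Conserve mass number: 51 = A + 0, so A = 51.
Conserve atomic number: 25 = Z + 1, so Z = 24.
Z = 24 is chromium, so the species is chromium-51.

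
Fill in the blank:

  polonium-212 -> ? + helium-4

Pb-208

Conserve mass number: 212 = A + 4, so A = 208.
Conserve atomic number: 84 = Z + 2, so Z = 82.
Z = 82 is lead, so the species is lead-208.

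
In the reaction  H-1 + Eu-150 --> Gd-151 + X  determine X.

gamma ray

Conserve mass number: 1 + 150 = 151 + A, so A = 0.
Conserve atomic number: 1 + 63 = 64 + Z, so Z = 0.
A = 0 and Z = 0 is γ — a gamma ray.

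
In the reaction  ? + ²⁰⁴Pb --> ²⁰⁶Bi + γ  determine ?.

deuteron

Conserve mass number: A + 204 = 206 + 0, so A = 2.
Conserve atomic number: Z + 82 = 83 + 0, so Z = 1.
A = 2 and Z = 1 is ²H — a deuteron.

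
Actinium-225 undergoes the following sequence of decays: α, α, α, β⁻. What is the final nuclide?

Po-213

Start: (A, Z) = (225, 89).
After α: (221, 87).
After α: (217, 85).
After α: (213, 83).
After β⁻: (213, 84).
Z = 84 is polonium.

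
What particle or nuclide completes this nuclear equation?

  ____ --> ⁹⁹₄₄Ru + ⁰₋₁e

Tc-99

Conserve mass number: A = 99 + 0, so A = 99.
Conserve atomic number: Z = 44 − 1, so Z = 43.
Z = 43 is technetium, so the species is ⁹⁹₄₃Tc.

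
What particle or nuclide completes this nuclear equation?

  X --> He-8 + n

He-9

Conserve mass number: A = 8 + 1, so A = 9.
Conserve atomic number: Z = 2 + 0, so Z = 2.
Z = 2 is helium, so the species is He-9.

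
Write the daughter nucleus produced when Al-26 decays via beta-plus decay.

Mg-26

Beta-plus decay: mass number changes by +0, atomic number by -1.
A: 26 = 26; Z: 13 − 1 = 12.
Z = 12 is magnesium, so the daughter is Mg-26.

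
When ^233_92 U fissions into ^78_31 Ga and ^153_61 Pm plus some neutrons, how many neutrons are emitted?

2

Conserve mass number: 233 = 78 + 153 + k, so k = 233 − 231 = 2.
Check atomic number: 92 = 31 + 61 + 0 = 92. ✓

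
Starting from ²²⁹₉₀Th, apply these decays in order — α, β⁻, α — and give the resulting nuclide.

Start: (A, Z) = (229, 90).
After α: (225, 88).
After β⁻: (225, 89).
After α: (221, 87).
Z = 87 is francium.

Fr-221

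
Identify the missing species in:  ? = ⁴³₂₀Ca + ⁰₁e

Conserve mass number: A = 43 + 0, so A = 43.
Conserve atomic number: Z = 20 + 1, so Z = 21.
Z = 21 is scandium, so the species is ⁴³₂₁Sc.

Sc-43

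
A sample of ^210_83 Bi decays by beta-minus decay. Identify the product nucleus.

Beta-minus decay: mass number changes by +0, atomic number by +1.
A: 210 = 210; Z: 83 + 1 = 84.
Z = 84 is polonium, so the daughter is ^210_84 Po.

Po-210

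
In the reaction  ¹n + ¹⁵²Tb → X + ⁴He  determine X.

Conserve mass number: 1 + 152 = A + 4, so A = 149.
Conserve atomic number: 0 + 65 = Z + 2, so Z = 63.
Z = 63 is europium, so the species is ¹⁴⁹Eu.

Eu-149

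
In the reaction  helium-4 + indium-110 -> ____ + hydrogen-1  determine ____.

Sn-113

Conserve mass number: 4 + 110 = A + 1, so A = 113.
Conserve atomic number: 2 + 49 = Z + 1, so Z = 50.
Z = 50 is tin, so the species is tin-113.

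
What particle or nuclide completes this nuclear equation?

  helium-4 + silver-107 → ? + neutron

In-110

Conserve mass number: 4 + 107 = A + 1, so A = 110.
Conserve atomic number: 2 + 47 = Z + 0, so Z = 49.
Z = 49 is indium, so the species is indium-110.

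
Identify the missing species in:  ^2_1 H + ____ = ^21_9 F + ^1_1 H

F-20

Conserve mass number: 2 + A = 21 + 1, so A = 20.
Conserve atomic number: 1 + Z = 9 + 1, so Z = 9.
Z = 9 is fluorine, so the species is ^20_9 F.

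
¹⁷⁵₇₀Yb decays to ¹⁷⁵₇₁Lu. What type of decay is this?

ΔA = 175 − 175 = 0; ΔZ = 71 − 70 = +1.
A is unchanged and Z rises by 1 — a neutron has become a proton (β⁻ decay).

beta-minus decay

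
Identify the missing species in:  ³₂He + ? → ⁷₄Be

alpha particle

Conserve mass number: 3 + A = 7, so A = 4.
Conserve atomic number: 2 + Z = 4, so Z = 2.
A = 4 and Z = 2 is ⁴₂He — an alpha particle.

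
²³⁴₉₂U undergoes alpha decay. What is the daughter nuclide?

Alpha decay: mass number changes by -4, atomic number by -2.
A: 234 − 4 = 230; Z: 92 − 2 = 90.
Z = 90 is thorium, so the daughter is ²³⁰₉₀Th.

Th-230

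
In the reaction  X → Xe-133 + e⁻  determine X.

Conserve mass number: A = 133 + 0, so A = 133.
Conserve atomic number: Z = 54 − 1, so Z = 53.
Z = 53 is iodine, so the species is I-133.

I-133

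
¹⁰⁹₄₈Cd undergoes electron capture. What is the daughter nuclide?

Ag-109

Electron capture: mass number changes by +0, atomic number by -1.
A: 109 = 109; Z: 48 − 1 = 47.
Z = 47 is silver, so the daughter is ¹⁰⁹₄₇Ag.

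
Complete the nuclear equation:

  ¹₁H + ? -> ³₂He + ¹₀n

triton

Conserve mass number: 1 + A = 3 + 1, so A = 3.
Conserve atomic number: 1 + Z = 2 + 0, so Z = 1.
A = 3 and Z = 1 is ³₁H — a triton.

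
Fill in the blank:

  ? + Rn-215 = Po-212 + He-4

neutron

Conserve mass number: A + 215 = 212 + 4, so A = 1.
Conserve atomic number: Z + 86 = 84 + 2, so Z = 0.
A = 1 and Z = 0 is n — a neutron.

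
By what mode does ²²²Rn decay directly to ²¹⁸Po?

alpha decay

ΔA = 218 − 222 = -4; ΔZ = 84 − 86 = -2.
A drops by 4 and Z drops by 2 — the signature of alpha emission.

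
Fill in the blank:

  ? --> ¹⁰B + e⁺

Conserve mass number: A = 10 + 0, so A = 10.
Conserve atomic number: Z = 5 + 1, so Z = 6.
Z = 6 is carbon, so the species is ¹⁰C.

C-10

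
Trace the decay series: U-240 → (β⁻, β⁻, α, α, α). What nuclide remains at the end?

Ra-228

Start: (A, Z) = (240, 92).
After β⁻: (240, 93).
After β⁻: (240, 94).
After α: (236, 92).
After α: (232, 90).
After α: (228, 88).
Z = 88 is radium.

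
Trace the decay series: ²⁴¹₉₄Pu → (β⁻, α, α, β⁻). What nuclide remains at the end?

Start: (A, Z) = (241, 94).
After β⁻: (241, 95).
After α: (237, 93).
After α: (233, 91).
After β⁻: (233, 92).
Z = 92 is uranium.

U-233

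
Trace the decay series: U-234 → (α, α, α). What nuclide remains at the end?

Start: (A, Z) = (234, 92).
After α: (230, 90).
After α: (226, 88).
After α: (222, 86).
Z = 86 is radon.

Rn-222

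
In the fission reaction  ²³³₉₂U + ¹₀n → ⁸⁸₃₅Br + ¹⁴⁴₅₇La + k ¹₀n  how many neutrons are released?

Conserve mass number: 234 = 88 + 144 + k, so k = 234 − 232 = 2.
Check atomic number: 92 = 35 + 57 + 0 = 92. ✓

2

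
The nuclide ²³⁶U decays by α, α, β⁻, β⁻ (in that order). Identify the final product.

Th-228

Start: (A, Z) = (236, 92).
After α: (232, 90).
After α: (228, 88).
After β⁻: (228, 89).
After β⁻: (228, 90).
Z = 90 is thorium.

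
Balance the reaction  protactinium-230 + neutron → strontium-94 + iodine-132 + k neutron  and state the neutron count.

Conserve mass number: 231 = 94 + 132 + k, so k = 231 − 226 = 5.
Check atomic number: 91 = 38 + 53 + 0 = 91. ✓

5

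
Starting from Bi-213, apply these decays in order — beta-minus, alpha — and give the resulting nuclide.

Pb-209

Start: (A, Z) = (213, 83).
After β⁻: (213, 84).
After α: (209, 82).
Z = 82 is lead.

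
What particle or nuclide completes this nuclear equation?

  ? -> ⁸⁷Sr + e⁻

Conserve mass number: A = 87 + 0, so A = 87.
Conserve atomic number: Z = 38 − 1, so Z = 37.
Z = 37 is rubidium, so the species is ⁸⁷Rb.

Rb-87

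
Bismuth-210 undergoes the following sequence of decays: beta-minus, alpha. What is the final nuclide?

Start: (A, Z) = (210, 83).
After β⁻: (210, 84).
After α: (206, 82).
Z = 82 is lead.

Pb-206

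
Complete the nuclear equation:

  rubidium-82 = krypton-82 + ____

positron

Conserve mass number: 82 = 82 + A, so A = 0.
Conserve atomic number: 37 = 36 + Z, so Z = 1.
A = 0 and Z = 1 is e⁺ — a positron.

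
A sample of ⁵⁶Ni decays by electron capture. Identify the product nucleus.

Electron capture: mass number changes by +0, atomic number by -1.
A: 56 = 56; Z: 28 − 1 = 27.
Z = 27 is cobalt, so the daughter is ⁵⁶Co.

Co-56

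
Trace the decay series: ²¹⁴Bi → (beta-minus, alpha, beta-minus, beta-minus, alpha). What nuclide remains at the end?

Start: (A, Z) = (214, 83).
After β⁻: (214, 84).
After α: (210, 82).
After β⁻: (210, 83).
After β⁻: (210, 84).
After α: (206, 82).
Z = 82 is lead.

Pb-206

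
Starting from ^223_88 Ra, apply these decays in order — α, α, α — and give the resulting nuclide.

Start: (A, Z) = (223, 88).
After α: (219, 86).
After α: (215, 84).
After α: (211, 82).
Z = 82 is lead.

Pb-211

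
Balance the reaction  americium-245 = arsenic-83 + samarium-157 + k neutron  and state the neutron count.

5

Conserve mass number: 245 = 83 + 157 + k, so k = 245 − 240 = 5.
Check atomic number: 95 = 33 + 62 + 0 = 95. ✓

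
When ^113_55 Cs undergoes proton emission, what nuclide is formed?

Proton emission: mass number changes by -1, atomic number by -1.
A: 113 − 1 = 112; Z: 55 − 1 = 54.
Z = 54 is xenon, so the daughter is ^112_54 Xe.

Xe-112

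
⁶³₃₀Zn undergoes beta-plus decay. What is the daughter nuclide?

Cu-63

Beta-plus decay: mass number changes by +0, atomic number by -1.
A: 63 = 63; Z: 30 − 1 = 29.
Z = 29 is copper, so the daughter is ⁶³₂₉Cu.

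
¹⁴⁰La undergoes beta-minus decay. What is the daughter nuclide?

Beta-minus decay: mass number changes by +0, atomic number by +1.
A: 140 = 140; Z: 57 + 1 = 58.
Z = 58 is cerium, so the daughter is ¹⁴⁰Ce.

Ce-140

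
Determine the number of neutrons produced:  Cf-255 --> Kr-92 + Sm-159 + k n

4

Conserve mass number: 255 = 92 + 159 + k, so k = 255 − 251 = 4.
Check atomic number: 98 = 36 + 62 + 0 = 98. ✓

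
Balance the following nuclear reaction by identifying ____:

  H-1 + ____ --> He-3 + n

triton

Conserve mass number: 1 + A = 3 + 1, so A = 3.
Conserve atomic number: 1 + Z = 2 + 0, so Z = 1.
A = 3 and Z = 1 is H-3 — a triton.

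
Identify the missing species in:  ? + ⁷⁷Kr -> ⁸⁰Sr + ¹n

alpha particle

Conserve mass number: A + 77 = 80 + 1, so A = 4.
Conserve atomic number: Z + 36 = 38 + 0, so Z = 2.
A = 4 and Z = 2 is ⁴He — an alpha particle.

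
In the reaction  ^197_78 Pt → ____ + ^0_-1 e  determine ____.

Au-197

Conserve mass number: 197 = A + 0, so A = 197.
Conserve atomic number: 78 = Z − 1, so Z = 79.
Z = 79 is gold, so the species is ^197_79 Au.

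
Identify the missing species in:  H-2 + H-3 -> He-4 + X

Conserve mass number: 2 + 3 = 4 + A, so A = 1.
Conserve atomic number: 1 + 1 = 2 + Z, so Z = 0.
A = 1 and Z = 0 is n — a neutron.

neutron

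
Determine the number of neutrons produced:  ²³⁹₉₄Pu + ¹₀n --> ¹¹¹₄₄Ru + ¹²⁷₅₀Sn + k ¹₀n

Conserve mass number: 240 = 111 + 127 + k, so k = 240 − 238 = 2.
Check atomic number: 94 = 44 + 50 + 0 = 94. ✓

2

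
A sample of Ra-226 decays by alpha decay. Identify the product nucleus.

Alpha decay: mass number changes by -4, atomic number by -2.
A: 226 − 4 = 222; Z: 88 − 2 = 86.
Z = 86 is radon, so the daughter is Rn-222.

Rn-222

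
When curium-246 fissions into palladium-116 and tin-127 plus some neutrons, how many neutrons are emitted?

3

Conserve mass number: 246 = 116 + 127 + k, so k = 246 − 243 = 3.
Check atomic number: 96 = 46 + 50 + 0 = 96. ✓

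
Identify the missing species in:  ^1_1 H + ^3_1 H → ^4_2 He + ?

gamma ray

Conserve mass number: 1 + 3 = 4 + A, so A = 0.
Conserve atomic number: 1 + 1 = 2 + Z, so Z = 0.
A = 0 and Z = 0 is ^0_0 γ — a gamma ray.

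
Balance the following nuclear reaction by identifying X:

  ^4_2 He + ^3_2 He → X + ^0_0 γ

Conserve mass number: 4 + 3 = A + 0, so A = 7.
Conserve atomic number: 2 + 2 = Z + 0, so Z = 4.
Z = 4 is beryllium, so the species is ^7_4 Be.

Be-7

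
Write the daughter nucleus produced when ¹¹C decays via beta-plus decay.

B-11

Beta-plus decay: mass number changes by +0, atomic number by -1.
A: 11 = 11; Z: 6 − 1 = 5.
Z = 5 is boron, so the daughter is ¹¹B.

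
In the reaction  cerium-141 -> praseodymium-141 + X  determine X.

beta-minus particle

Conserve mass number: 141 = 141 + A, so A = 0.
Conserve atomic number: 58 = 59 + Z, so Z = -1.
A = 0 and Z = -1 is e⁻ — a beta-minus particle.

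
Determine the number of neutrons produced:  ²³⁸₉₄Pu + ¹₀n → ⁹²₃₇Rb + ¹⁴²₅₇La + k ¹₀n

Conserve mass number: 239 = 92 + 142 + k, so k = 239 − 234 = 5.
Check atomic number: 94 = 37 + 57 + 0 = 94. ✓

5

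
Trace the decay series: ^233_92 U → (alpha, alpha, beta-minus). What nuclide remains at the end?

Ac-225

Start: (A, Z) = (233, 92).
After α: (229, 90).
After α: (225, 88).
After β⁻: (225, 89).
Z = 89 is actinium.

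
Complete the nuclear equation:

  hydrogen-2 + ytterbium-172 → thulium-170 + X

alpha particle

Conserve mass number: 2 + 172 = 170 + A, so A = 4.
Conserve atomic number: 1 + 70 = 69 + Z, so Z = 2.
A = 4 and Z = 2 is helium-4 — an alpha particle.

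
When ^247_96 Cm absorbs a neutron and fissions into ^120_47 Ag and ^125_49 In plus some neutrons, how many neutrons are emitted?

3

Conserve mass number: 248 = 120 + 125 + k, so k = 248 − 245 = 3.
Check atomic number: 96 = 47 + 49 + 0 = 96. ✓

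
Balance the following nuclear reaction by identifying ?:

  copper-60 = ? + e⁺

Conserve mass number: 60 = A + 0, so A = 60.
Conserve atomic number: 29 = Z + 1, so Z = 28.
Z = 28 is nickel, so the species is nickel-60.

Ni-60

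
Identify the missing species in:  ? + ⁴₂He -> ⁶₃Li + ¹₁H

Conserve mass number: A + 4 = 6 + 1, so A = 3.
Conserve atomic number: Z + 2 = 3 + 1, so Z = 2.
Z = 2 is helium, so the species is ³₂He.

He-3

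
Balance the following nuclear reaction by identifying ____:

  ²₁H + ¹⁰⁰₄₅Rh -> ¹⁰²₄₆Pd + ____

Conserve mass number: 2 + 100 = 102 + A, so A = 0.
Conserve atomic number: 1 + 45 = 46 + Z, so Z = 0.
A = 0 and Z = 0 is ⁰₀γ — a gamma ray.

gamma ray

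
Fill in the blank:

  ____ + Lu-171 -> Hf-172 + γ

Conserve mass number: A + 171 = 172 + 0, so A = 1.
Conserve atomic number: Z + 71 = 72 + 0, so Z = 1.
A = 1 and Z = 1 is H-1 — a proton.

proton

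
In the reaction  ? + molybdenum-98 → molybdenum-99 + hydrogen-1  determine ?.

deuteron

Conserve mass number: A + 98 = 99 + 1, so A = 2.
Conserve atomic number: Z + 42 = 42 + 1, so Z = 1.
A = 2 and Z = 1 is hydrogen-2 — a deuteron.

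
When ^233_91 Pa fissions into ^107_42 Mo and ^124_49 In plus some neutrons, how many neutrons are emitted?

2

Conserve mass number: 233 = 107 + 124 + k, so k = 233 − 231 = 2.
Check atomic number: 91 = 42 + 49 + 0 = 91. ✓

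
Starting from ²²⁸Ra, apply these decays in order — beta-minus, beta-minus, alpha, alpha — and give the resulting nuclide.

Start: (A, Z) = (228, 88).
After β⁻: (228, 89).
After β⁻: (228, 90).
After α: (224, 88).
After α: (220, 86).
Z = 86 is radon.

Rn-220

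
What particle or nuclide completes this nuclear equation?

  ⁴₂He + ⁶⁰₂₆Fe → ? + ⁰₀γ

Conserve mass number: 4 + 60 = A + 0, so A = 64.
Conserve atomic number: 2 + 26 = Z + 0, so Z = 28.
Z = 28 is nickel, so the species is ⁶⁴₂₈Ni.

Ni-64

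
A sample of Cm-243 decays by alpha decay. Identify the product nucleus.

Alpha decay: mass number changes by -4, atomic number by -2.
A: 243 − 4 = 239; Z: 96 − 2 = 94.
Z = 94 is plutonium, so the daughter is Pu-239.

Pu-239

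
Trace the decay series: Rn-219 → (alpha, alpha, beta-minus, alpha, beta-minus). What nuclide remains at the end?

Pb-207

Start: (A, Z) = (219, 86).
After α: (215, 84).
After α: (211, 82).
After β⁻: (211, 83).
After α: (207, 81).
After β⁻: (207, 82).
Z = 82 is lead.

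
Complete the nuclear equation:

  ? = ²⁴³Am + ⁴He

Conserve mass number: A = 243 + 4, so A = 247.
Conserve atomic number: Z = 95 + 2, so Z = 97.
Z = 97 is berkelium, so the species is ²⁴⁷Bk.

Bk-247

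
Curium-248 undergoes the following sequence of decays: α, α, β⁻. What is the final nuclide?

Np-240

Start: (A, Z) = (248, 96).
After α: (244, 94).
After α: (240, 92).
After β⁻: (240, 93).
Z = 93 is neptunium.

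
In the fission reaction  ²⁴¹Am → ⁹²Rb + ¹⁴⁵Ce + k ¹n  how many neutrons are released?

4

Conserve mass number: 241 = 92 + 145 + k, so k = 241 − 237 = 4.
Check atomic number: 95 = 37 + 58 + 0 = 95. ✓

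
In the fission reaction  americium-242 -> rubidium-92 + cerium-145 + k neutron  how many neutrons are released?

Conserve mass number: 242 = 92 + 145 + k, so k = 242 − 237 = 5.
Check atomic number: 95 = 37 + 58 + 0 = 95. ✓

5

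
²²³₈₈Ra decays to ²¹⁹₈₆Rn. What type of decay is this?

alpha decay

ΔA = 219 − 223 = -4; ΔZ = 86 − 88 = -2.
A drops by 4 and Z drops by 2 — the signature of alpha emission.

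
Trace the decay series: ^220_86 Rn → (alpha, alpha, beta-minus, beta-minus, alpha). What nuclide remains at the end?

Pb-208

Start: (A, Z) = (220, 86).
After α: (216, 84).
After α: (212, 82).
After β⁻: (212, 83).
After β⁻: (212, 84).
After α: (208, 82).
Z = 82 is lead.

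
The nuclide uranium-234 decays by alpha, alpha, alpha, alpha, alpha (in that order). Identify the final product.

Pb-214

Start: (A, Z) = (234, 92).
After α: (230, 90).
After α: (226, 88).
After α: (222, 86).
After α: (218, 84).
After α: (214, 82).
Z = 82 is lead.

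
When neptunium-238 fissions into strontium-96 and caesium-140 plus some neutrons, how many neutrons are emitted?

2

Conserve mass number: 238 = 96 + 140 + k, so k = 238 − 236 = 2.
Check atomic number: 93 = 38 + 55 + 0 = 93. ✓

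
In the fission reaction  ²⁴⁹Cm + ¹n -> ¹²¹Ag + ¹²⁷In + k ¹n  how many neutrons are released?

Conserve mass number: 250 = 121 + 127 + k, so k = 250 − 248 = 2.
Check atomic number: 96 = 47 + 49 + 0 = 96. ✓

2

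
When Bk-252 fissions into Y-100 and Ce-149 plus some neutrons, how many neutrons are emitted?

3

Conserve mass number: 252 = 100 + 149 + k, so k = 252 − 249 = 3.
Check atomic number: 97 = 39 + 58 + 0 = 97. ✓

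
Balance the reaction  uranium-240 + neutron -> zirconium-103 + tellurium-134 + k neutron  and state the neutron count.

Conserve mass number: 241 = 103 + 134 + k, so k = 241 − 237 = 4.
Check atomic number: 92 = 40 + 52 + 0 = 92. ✓

4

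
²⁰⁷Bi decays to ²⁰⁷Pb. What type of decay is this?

ΔA = 207 − 207 = 0; ΔZ = 82 − 83 = -1.
A is unchanged and Z drops by 1 — a proton has become a neutron (β⁺ emission or electron capture).

beta-plus decay or electron capture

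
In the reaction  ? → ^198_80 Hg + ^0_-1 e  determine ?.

Au-198

Conserve mass number: A = 198 + 0, so A = 198.
Conserve atomic number: Z = 80 − 1, so Z = 79.
Z = 79 is gold, so the species is ^198_79 Au.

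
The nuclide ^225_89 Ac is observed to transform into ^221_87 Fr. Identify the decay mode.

alpha decay

ΔA = 221 − 225 = -4; ΔZ = 87 − 89 = -2.
A drops by 4 and Z drops by 2 — the signature of alpha emission.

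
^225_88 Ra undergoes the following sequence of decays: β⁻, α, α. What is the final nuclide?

Start: (A, Z) = (225, 88).
After β⁻: (225, 89).
After α: (221, 87).
After α: (217, 85).
Z = 85 is astatine.

At-217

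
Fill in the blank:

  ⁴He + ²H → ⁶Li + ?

Conserve mass number: 4 + 2 = 6 + A, so A = 0.
Conserve atomic number: 2 + 1 = 3 + Z, so Z = 0.
A = 0 and Z = 0 is γ — a gamma ray.

gamma ray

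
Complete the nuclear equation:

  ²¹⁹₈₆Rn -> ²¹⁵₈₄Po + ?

alpha particle

Conserve mass number: 219 = 215 + A, so A = 4.
Conserve atomic number: 86 = 84 + Z, so Z = 2.
A = 4 and Z = 2 is ⁴₂He — an alpha particle.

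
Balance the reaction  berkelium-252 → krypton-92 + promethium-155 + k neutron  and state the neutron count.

5

Conserve mass number: 252 = 92 + 155 + k, so k = 252 − 247 = 5.
Check atomic number: 97 = 36 + 61 + 0 = 97. ✓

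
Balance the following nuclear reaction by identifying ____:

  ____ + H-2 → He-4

Conserve mass number: A + 2 = 4, so A = 2.
Conserve atomic number: Z + 1 = 2, so Z = 1.
A = 2 and Z = 1 is H-2 — a deuteron.

deuteron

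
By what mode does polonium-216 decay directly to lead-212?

ΔA = 212 − 216 = -4; ΔZ = 82 − 84 = -2.
A drops by 4 and Z drops by 2 — the signature of alpha emission.

alpha decay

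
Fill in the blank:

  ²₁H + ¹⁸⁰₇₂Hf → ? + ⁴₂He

Lu-178

Conserve mass number: 2 + 180 = A + 4, so A = 178.
Conserve atomic number: 1 + 72 = Z + 2, so Z = 71.
Z = 71 is lutetium, so the species is ¹⁷⁸₇₁Lu.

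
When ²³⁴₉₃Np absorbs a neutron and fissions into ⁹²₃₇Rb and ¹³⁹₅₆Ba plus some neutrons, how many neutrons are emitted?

Conserve mass number: 235 = 92 + 139 + k, so k = 235 − 231 = 4.
Check atomic number: 93 = 37 + 56 + 0 = 93. ✓

4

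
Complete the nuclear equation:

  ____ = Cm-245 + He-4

Cf-249

Conserve mass number: A = 245 + 4, so A = 249.
Conserve atomic number: Z = 96 + 2, so Z = 98.
Z = 98 is californium, so the species is Cf-249.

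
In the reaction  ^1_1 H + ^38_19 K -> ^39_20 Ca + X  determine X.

gamma ray

Conserve mass number: 1 + 38 = 39 + A, so A = 0.
Conserve atomic number: 1 + 19 = 20 + Z, so Z = 0.
A = 0 and Z = 0 is ^0_0 γ — a gamma ray.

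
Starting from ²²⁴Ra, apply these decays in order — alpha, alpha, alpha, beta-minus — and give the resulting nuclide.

Start: (A, Z) = (224, 88).
After α: (220, 86).
After α: (216, 84).
After α: (212, 82).
After β⁻: (212, 83).
Z = 83 is bismuth.

Bi-212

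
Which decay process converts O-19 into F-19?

ΔA = 19 − 19 = 0; ΔZ = 9 − 8 = +1.
A is unchanged and Z rises by 1 — a neutron has become a proton (β⁻ decay).

beta-minus decay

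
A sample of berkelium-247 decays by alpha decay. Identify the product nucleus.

Alpha decay: mass number changes by -4, atomic number by -2.
A: 247 − 4 = 243; Z: 97 − 2 = 95.
Z = 95 is americium, so the daughter is americium-243.

Am-243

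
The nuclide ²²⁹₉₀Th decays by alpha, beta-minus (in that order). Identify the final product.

Start: (A, Z) = (229, 90).
After α: (225, 88).
After β⁻: (225, 89).
Z = 89 is actinium.

Ac-225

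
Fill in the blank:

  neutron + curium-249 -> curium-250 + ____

gamma ray

Conserve mass number: 1 + 249 = 250 + A, so A = 0.
Conserve atomic number: 0 + 96 = 96 + Z, so Z = 0.
A = 0 and Z = 0 is γ — a gamma ray.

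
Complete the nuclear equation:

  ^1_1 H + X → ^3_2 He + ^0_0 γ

deuteron

Conserve mass number: 1 + A = 3 + 0, so A = 2.
Conserve atomic number: 1 + Z = 2 + 0, so Z = 1.
A = 2 and Z = 1 is ^2_1 H — a deuteron.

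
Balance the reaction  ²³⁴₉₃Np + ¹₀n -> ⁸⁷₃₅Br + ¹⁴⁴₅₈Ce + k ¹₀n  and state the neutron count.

Conserve mass number: 235 = 87 + 144 + k, so k = 235 − 231 = 4.
Check atomic number: 93 = 35 + 58 + 0 = 93. ✓

4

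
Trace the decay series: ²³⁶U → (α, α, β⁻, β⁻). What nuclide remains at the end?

Th-228

Start: (A, Z) = (236, 92).
After α: (232, 90).
After α: (228, 88).
After β⁻: (228, 89).
After β⁻: (228, 90).
Z = 90 is thorium.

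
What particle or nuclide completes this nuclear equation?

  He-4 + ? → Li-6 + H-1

He-3

Conserve mass number: 4 + A = 6 + 1, so A = 3.
Conserve atomic number: 2 + Z = 3 + 1, so Z = 2.
Z = 2 is helium, so the species is He-3.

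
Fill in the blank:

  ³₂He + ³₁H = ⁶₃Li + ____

gamma ray

Conserve mass number: 3 + 3 = 6 + A, so A = 0.
Conserve atomic number: 2 + 1 = 3 + Z, so Z = 0.
A = 0 and Z = 0 is ⁰₀γ — a gamma ray.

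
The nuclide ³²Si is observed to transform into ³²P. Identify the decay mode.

beta-minus decay

ΔA = 32 − 32 = 0; ΔZ = 15 − 14 = +1.
A is unchanged and Z rises by 1 — a neutron has become a proton (β⁻ decay).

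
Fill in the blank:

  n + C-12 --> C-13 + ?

gamma ray

Conserve mass number: 1 + 12 = 13 + A, so A = 0.
Conserve atomic number: 0 + 6 = 6 + Z, so Z = 0.
A = 0 and Z = 0 is γ — a gamma ray.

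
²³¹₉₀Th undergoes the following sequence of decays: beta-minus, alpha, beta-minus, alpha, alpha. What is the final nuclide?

Start: (A, Z) = (231, 90).
After β⁻: (231, 91).
After α: (227, 89).
After β⁻: (227, 90).
After α: (223, 88).
After α: (219, 86).
Z = 86 is radon.

Rn-219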